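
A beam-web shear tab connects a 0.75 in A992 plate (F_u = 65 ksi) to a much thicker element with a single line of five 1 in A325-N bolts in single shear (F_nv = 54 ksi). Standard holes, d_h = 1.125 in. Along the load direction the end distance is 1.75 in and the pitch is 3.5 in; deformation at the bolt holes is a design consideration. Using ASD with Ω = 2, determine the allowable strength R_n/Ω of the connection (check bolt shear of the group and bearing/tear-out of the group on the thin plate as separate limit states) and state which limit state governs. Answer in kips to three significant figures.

Bolt shear: A_b = π·1²/4 = 0.7854 in²; R_n = 54 × 0.7854 × 5 × 1 = 212.1 kips → 212.1 / 2 = 106 kips.
Bearing (1.2 l_c t F_u ≤ 2.4 d t F_u): upper limit = 2.4·1·0.75·65 = 117 kips.
  Edge l_c = 1.75 − 1.125/2 = 1.188 → r_n = 69.47 kips; interior l_c = 3.5 − 1.125 = 2.375 → r_n = 117 kips.
  R_n,bearing = 1·69.47 + 4·117 = 537.5 kips → 537.5 / 2 = 269 kips.
Bolt shear governs: 106 kips.

106 kips (bolt shear governs)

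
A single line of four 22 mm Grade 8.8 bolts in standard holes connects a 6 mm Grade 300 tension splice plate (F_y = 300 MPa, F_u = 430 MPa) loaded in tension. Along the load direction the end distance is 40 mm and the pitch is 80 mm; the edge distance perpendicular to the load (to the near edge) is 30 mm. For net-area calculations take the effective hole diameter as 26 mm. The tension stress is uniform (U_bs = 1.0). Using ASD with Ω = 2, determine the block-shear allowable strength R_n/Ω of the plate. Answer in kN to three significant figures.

Shear plane L_v = 40 + 3·80 = 280 mm; A_gv = 280 × 6 = 1680 mm².
A_nv = (280 − 3.5·26) × 6 = 1134 mm².
A_nt = (30 − 0.5·26) × 6 = 102 mm².
0.6 F_u A_nv = 292.6 kN; 0.6 F_y A_gv = 302.4 kN → shear rupture governs the shear term.
R_n = 292.6 + 1.0 × 430 × 102 / 1000 = 336.4 kN.
Allowable strength R_n/Ω = 336.4 / 2 = 168 kN.

168 kN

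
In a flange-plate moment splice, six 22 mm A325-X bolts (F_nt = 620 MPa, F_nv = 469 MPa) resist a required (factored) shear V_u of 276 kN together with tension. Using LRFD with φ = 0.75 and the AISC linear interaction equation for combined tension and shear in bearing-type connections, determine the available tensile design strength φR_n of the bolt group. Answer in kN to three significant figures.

1010 kN

A_b = π·22²/4 = 380.1 mm²; f_rv = 276 × 1000 / (6 × 380.1) = 121 MPa.
F'_nt = 1.3 F_nt − (F_nt / φF_nv) f_rv = 1.3·620 − (620/(0.75·469))·121 = 592.7 MPa, capped at F_nt → F'_nt = 592.7 MPa.
R_n = F'_nt · A_b · n = 592.7 × 380.1 × 6 / 1000 = 1352 kN.
Design strength φR_n = 0.75 × 1352 = 1010 kN.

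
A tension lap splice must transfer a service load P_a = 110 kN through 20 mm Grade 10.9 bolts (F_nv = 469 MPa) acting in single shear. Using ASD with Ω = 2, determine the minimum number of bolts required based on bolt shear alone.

A_b = π·20²/4 = 314.2 mm².
Per-bolt allowable strength R_n/Ω = 469 × 314.2 × 1 / 1000 / 2 = 73.67 kN.
n ≥ 110 / 73.67 = 1.493 → use 2 bolts.

2 bolts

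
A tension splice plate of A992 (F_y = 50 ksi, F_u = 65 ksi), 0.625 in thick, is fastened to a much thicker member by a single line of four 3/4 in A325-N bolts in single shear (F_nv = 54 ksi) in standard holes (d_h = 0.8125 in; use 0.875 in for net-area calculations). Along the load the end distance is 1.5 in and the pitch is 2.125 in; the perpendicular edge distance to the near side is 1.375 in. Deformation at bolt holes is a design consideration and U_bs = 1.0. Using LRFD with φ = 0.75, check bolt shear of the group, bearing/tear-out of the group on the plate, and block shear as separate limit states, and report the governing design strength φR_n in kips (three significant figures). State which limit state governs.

Bolt shear: A_b = π·0.75²/4 = 0.4418 in²; R_n = 54 × 0.4418 × 4 × 1 = 95.43 kips → 0.75 × 95.43 = 71.6 kips.
Bearing: edge l_c = 1.094, r_n = 53.32 kips; interior l_c = 1.312, r_n = 63.98 kips; R_n = 53.32 + 3·63.98 = 245.3 kips → 184 kips.
Block shear: A_gv = 4.922, A_nv = 3.008, A_nt = 0.5859 in²; R_n = min(0.6F_uA_nv, 0.6F_yA_gv) + U_bs·F_u·A_nt = 155.4 kips → 117 kips.
Bolt shear governs: 71.6 kips.

71.6 kips (bolt shear governs)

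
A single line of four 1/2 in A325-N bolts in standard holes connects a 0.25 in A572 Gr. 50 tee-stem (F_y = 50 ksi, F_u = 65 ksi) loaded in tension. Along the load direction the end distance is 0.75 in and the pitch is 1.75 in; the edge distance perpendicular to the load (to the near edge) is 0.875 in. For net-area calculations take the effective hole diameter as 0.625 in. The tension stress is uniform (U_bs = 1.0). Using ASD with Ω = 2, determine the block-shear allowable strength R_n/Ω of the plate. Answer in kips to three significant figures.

23.2 kips

Shear plane L_v = 0.75 + 3·1.75 = 6 in; A_gv = 6 × 0.25 = 1.5 in².
A_nv = (6 − 3.5·0.625) × 0.25 = 0.9531 in².
A_nt = (0.875 − 0.5·0.625) × 0.25 = 0.1406 in².
0.6 F_u A_nv = 37.17 kips; 0.6 F_y A_gv = 45 kips → shear rupture governs the shear term.
R_n = 37.17 + 1.0 × 65 × 0.1406 = 46.31 kips.
Allowable strength R_n/Ω = 46.31 / 2 = 23.2 kips.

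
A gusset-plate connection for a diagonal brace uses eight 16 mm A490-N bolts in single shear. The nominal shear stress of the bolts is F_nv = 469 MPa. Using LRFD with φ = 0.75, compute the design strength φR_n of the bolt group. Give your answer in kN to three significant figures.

566 kN

A_b = π × 16² / 4 = 201.1 mm².
R_n = F_nv · A_b · n · n_s = 469 × 201.1 × 8 × 1 / 1000 = 754.4 kN.
Design strength φR_n = 0.75 × 754.4 = 566 kN.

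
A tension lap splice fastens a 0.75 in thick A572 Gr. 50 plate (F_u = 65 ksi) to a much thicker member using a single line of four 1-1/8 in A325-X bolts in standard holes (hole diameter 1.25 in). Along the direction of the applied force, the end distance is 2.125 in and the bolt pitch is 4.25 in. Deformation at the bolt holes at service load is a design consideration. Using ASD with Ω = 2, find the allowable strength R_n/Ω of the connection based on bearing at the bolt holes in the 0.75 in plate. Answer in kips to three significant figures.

Per bolt r_n = 1.2 l_c t F_u ≤ 2.4 d t F_u; upper limit = 2.4 × 1.125 × 0.75 × 65 = 131.6 kips.
Edge bolt: l_c = 2.125 − 1.25/2 = 1.5 in → 1.2 × 1.5 × 0.75 × 65 = 87.75 → r_n = 87.75 kips.
Interior bolts: l_c = 4.25 − 1.25 = 3 in → 1.2 × 3 × 0.75 × 65 = 175.5 → r_n = 131.6 kips.
R_n = 1 × 87.75 + 3 × 131.6 = 482.6 kips.
Allowable strength R_n/Ω = 482.6 / 2 = 241 kips.

241 kips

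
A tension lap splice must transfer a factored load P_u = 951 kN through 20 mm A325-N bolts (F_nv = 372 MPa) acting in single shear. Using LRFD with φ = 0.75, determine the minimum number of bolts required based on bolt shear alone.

A_b = π·20²/4 = 314.2 mm².
Per-bolt design strength φR_n = 0.75 × 372 × 314.2 × 1 / 1000 = 87.65 kN.
n ≥ 951 / 87.65 = 10.85 → use 11 bolts.

11 bolts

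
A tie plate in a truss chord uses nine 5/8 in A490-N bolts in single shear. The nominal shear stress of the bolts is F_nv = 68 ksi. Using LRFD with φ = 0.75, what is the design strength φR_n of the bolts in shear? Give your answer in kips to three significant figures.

A_b = π × 0.625² / 4 = 0.3068 in².
R_n = F_nv · A_b · n · n_s = 68 × 0.3068 × 9 × 1 = 187.8 kips.
Design strength φR_n = 0.75 × 187.8 = 141 kips.

141 kips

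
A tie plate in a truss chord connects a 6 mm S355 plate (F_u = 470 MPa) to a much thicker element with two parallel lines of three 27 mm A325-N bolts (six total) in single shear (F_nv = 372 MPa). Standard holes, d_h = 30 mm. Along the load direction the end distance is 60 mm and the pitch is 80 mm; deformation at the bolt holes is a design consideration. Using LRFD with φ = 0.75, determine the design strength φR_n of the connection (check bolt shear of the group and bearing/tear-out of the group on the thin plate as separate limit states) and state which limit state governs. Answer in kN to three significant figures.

736 kN (bearing governs)

Bolt shear: A_b = π·27²/4 = 572.6 mm²; R_n = 372 × 572.6 × 6 × 1 / 1000 = 1278 kN → 0.75 × 1278 = 958 kN.
Bearing (1.2 l_c t F_u ≤ 2.4 d t F_u): upper limit = 2.4·27·6·470 / 1000 = 182.7 kN.
  Edge l_c = 60 − 30/2 = 45 → r_n = 152.3 kN; interior l_c = 80 − 30 = 50 → r_n = 169.2 kN.
  R_n,bearing = 2·152.3 + 4·169.2 = 981.4 kN → 0.75 × 981.4 = 736 kN.
Bearing governs: 736 kN.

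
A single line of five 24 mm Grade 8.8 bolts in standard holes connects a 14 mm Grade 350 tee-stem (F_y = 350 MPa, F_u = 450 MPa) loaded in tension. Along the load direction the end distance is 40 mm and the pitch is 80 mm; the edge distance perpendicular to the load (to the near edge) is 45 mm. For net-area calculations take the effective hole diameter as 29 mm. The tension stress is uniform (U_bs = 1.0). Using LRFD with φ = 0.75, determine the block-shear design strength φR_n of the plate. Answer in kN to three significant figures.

795 kN

Shear plane L_v = 40 + 4·80 = 360 mm; A_gv = 360 × 14 = 5040 mm².
A_nv = (360 − 4.5·29) × 14 = 3213 mm².
A_nt = (45 − 0.5·29) × 14 = 427 mm².
0.6 F_u A_nv = 867.5 kN; 0.6 F_y A_gv = 1058 kN → shear rupture governs the shear term.
R_n = 867.5 + 1.0 × 450 × 427 / 1000 = 1060 kN.
Design strength φR_n = 0.75 × 1060 = 795 kN.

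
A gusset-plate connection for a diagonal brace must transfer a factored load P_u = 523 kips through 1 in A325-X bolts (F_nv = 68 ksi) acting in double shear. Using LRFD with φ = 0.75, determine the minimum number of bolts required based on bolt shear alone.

7 bolts

A_b = π·1²/4 = 0.7854 in².
Per-bolt design strength φR_n = 0.75 × 68 × 0.7854 × 2 = 80.11 kips.
n ≥ 523 / 80.11 = 6.528 → use 7 bolts.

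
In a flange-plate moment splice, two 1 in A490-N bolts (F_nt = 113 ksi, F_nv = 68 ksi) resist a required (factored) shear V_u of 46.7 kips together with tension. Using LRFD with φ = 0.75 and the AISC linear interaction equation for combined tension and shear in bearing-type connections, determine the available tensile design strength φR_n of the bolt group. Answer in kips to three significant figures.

95.5 kips

A_b = π·1²/4 = 0.7854 in²; f_rv = 46.7 / (2 × 0.7854) = 29.73 ksi.
F'_nt = 1.3 F_nt − (F_nt / φF_nv) f_rv = 1.3·113 − (113/(0.75·68))·29.73 = 81.03 ksi, capped at F_nt → F'_nt = 81.03 ksi.
R_n = F'_nt · A_b · n = 81.03 × 0.7854 × 2 = 127.3 kips.
Design strength φR_n = 0.75 × 127.3 = 95.5 kips.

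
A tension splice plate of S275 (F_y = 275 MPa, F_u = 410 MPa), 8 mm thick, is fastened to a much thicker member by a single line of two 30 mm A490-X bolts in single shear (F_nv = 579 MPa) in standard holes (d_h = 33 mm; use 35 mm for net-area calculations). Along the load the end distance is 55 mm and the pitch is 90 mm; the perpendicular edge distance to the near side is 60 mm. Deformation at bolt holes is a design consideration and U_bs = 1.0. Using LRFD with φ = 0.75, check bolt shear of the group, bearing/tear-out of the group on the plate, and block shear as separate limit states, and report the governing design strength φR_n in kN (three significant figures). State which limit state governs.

241 kN (block shear governs)

Bolt shear: A_b = π·30²/4 = 706.9 mm²; R_n = 579 × 706.9 × 2 × 1 / 1000 = 818.5 kN → 0.75 × 818.5 = 614 kN.
Bearing: edge l_c = 38.5, r_n = 151.5 kN; interior l_c = 57, r_n = 224.4 kN; R_n = 151.5 + 1·224.4 = 375.9 kN → 282 kN.
Block shear: A_gv = 1160, A_nv = 740, A_nt = 340 mm²; R_n = min(0.6F_uA_nv, 0.6F_yA_gv) + U_bs·F_u·A_nt = 321.4 kN → 241 kN.
Block shear governs: 241 kN.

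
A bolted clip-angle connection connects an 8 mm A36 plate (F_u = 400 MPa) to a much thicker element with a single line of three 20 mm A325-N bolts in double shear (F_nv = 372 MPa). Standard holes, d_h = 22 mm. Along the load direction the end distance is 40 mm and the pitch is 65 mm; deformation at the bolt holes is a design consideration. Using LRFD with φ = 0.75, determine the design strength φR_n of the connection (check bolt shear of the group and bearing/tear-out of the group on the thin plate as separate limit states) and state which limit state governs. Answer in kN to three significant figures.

314 kN (bearing governs)

Bolt shear: A_b = π·20²/4 = 314.2 mm²; R_n = 372 × 314.2 × 3 × 2 / 1000 = 701.2 kN → 0.75 × 701.2 = 526 kN.
Bearing (1.2 l_c t F_u ≤ 2.4 d t F_u): upper limit = 2.4·20·8·400 / 1000 = 153.6 kN.
  Edge l_c = 40 − 22/2 = 29 → r_n = 111.4 kN; interior l_c = 65 − 22 = 43 → r_n = 153.6 kN.
  R_n,bearing = 1·111.4 + 2·153.6 = 418.6 kN → 0.75 × 418.6 = 314 kN.
Bearing governs: 314 kN.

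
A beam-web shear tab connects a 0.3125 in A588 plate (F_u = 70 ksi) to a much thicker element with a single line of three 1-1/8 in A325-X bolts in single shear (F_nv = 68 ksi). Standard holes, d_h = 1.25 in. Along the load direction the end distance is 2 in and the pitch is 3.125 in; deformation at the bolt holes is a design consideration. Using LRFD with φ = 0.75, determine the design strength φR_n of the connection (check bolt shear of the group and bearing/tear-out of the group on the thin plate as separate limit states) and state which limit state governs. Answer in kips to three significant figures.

101 kips (bearing governs)

Bolt shear: A_b = π·1.125²/4 = 0.994 in²; R_n = 68 × 0.994 × 3 × 1 = 202.8 kips → 0.75 × 202.8 = 152 kips.
Bearing (1.2 l_c t F_u ≤ 2.4 d t F_u): upper limit = 2.4·1.125·0.3125·70 = 59.06 kips.
  Edge l_c = 2 − 1.25/2 = 1.375 → r_n = 36.09 kips; interior l_c = 3.125 − 1.25 = 1.875 → r_n = 49.22 kips.
  R_n,bearing = 1·36.09 + 2·49.22 = 134.5 kips → 0.75 × 134.5 = 101 kips.
Bearing governs: 101 kips.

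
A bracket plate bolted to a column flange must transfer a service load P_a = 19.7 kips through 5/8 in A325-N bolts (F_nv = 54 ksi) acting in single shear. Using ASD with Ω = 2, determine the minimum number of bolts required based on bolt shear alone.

3 bolts

A_b = π·0.625²/4 = 0.3068 in².
Per-bolt allowable strength R_n/Ω = 54 × 0.3068 × 1 / 2 = 8.283 kips.
n ≥ 19.7 / 8.283 = 2.378 → use 3 bolts.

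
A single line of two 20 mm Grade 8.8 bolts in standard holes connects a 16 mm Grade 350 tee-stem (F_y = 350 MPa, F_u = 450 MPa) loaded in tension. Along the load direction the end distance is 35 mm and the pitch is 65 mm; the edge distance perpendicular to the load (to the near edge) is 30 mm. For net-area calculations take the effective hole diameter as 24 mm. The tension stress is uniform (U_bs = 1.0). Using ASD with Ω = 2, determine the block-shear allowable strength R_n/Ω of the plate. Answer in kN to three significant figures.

203 kN

Shear plane L_v = 35 + 1·65 = 100 mm; A_gv = 100 × 16 = 1600 mm².
A_nv = (100 − 1.5·24) × 16 = 1024 mm².
A_nt = (30 − 0.5·24) × 16 = 288 mm².
0.6 F_u A_nv = 276.5 kN; 0.6 F_y A_gv = 336 kN → shear rupture governs the shear term.
R_n = 276.5 + 1.0 × 450 × 288 / 1000 = 406.1 kN.
Allowable strength R_n/Ω = 406.1 / 2 = 203 kN.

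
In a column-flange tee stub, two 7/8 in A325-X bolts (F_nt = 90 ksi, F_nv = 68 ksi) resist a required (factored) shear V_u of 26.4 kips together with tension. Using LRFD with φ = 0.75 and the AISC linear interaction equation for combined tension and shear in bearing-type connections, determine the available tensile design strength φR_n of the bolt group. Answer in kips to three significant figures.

A_b = π·0.875²/4 = 0.6013 in²; f_rv = 26.4 / (2 × 0.6013) = 21.95 ksi.
F'_nt = 1.3 F_nt − (F_nt / φF_nv) f_rv = 1.3·90 − (90/(0.75·68))·21.95 = 78.26 ksi, capped at F_nt → F'_nt = 78.26 ksi.
R_n = F'_nt · A_b · n = 78.26 × 0.6013 × 2 = 94.12 kips.
Design strength φR_n = 0.75 × 94.12 = 70.6 kips.

70.6 kips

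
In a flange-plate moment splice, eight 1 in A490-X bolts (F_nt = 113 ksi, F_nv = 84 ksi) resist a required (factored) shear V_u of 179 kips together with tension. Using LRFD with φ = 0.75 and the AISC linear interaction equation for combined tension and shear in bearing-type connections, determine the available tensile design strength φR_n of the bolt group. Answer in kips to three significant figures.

A_b = π·1²/4 = 0.7854 in²; f_rv = 179 / (8 × 0.7854) = 28.49 ksi.
F'_nt = 1.3 F_nt − (F_nt / φF_nv) f_rv = 1.3·113 − (113/(0.75·84))·28.49 = 95.8 ksi, capped at F_nt → F'_nt = 95.8 ksi.
R_n = F'_nt · A_b · n = 95.8 × 0.7854 × 8 = 601.9 kips.
Design strength φR_n = 0.75 × 601.9 = 451 kips.

451 kips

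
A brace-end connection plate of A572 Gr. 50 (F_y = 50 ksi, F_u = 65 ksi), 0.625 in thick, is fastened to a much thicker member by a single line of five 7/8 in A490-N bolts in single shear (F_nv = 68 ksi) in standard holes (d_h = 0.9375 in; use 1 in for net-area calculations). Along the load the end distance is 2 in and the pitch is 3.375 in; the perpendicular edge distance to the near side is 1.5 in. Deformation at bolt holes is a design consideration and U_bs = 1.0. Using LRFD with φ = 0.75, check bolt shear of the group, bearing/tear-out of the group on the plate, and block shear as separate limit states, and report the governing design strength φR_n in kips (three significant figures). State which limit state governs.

Bolt shear: A_b = π·0.875²/4 = 0.6013 in²; R_n = 68 × 0.6013 × 5 × 1 = 204.4 kips → 0.75 × 204.4 = 153 kips.
Bearing: edge l_c = 1.531, r_n = 74.65 kips; interior l_c = 2.438, r_n = 85.31 kips; R_n = 74.65 + 4·85.31 = 415.9 kips → 312 kips.
Block shear: A_gv = 9.688, A_nv = 6.875, A_nt = 0.625 in²; R_n = min(0.6F_uA_nv, 0.6F_yA_gv) + U_bs·F_u·A_nt = 308.8 kips → 232 kips.
Bolt shear governs: 153 kips.

153 kips (bolt shear governs)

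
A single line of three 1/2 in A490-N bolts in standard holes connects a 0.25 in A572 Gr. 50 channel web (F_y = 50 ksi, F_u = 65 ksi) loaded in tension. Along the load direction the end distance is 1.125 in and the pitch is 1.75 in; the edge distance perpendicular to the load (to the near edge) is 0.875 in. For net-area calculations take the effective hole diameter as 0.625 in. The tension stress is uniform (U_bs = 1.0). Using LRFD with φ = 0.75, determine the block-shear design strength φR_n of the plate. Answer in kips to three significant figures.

29.2 kips

Shear plane L_v = 1.125 + 2·1.75 = 4.625 in; A_gv = 4.625 × 0.25 = 1.156 in².
A_nv = (4.625 − 2.5·0.625) × 0.25 = 0.7656 in².
A_nt = (0.875 − 0.5·0.625) × 0.25 = 0.1406 in².
0.6 F_u A_nv = 29.86 kips; 0.6 F_y A_gv = 34.69 kips → shear rupture governs the shear term.
R_n = 29.86 + 1.0 × 65 × 0.1406 = 39 kips.
Design strength φR_n = 0.75 × 39 = 29.2 kips.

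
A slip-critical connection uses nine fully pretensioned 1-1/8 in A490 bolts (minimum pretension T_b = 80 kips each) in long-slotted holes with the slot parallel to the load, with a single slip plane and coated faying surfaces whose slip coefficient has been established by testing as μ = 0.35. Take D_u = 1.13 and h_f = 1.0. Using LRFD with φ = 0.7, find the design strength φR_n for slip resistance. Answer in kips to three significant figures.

R_n = μ · D_u · h_f · T_b · n_s · n_b = 0.35 × 1.13 × 1.0 × 80 × 1 × 9 = 284.8 kips.
Design strength φR_n = 0.7 × 284.8 = 199 kips.

199 kips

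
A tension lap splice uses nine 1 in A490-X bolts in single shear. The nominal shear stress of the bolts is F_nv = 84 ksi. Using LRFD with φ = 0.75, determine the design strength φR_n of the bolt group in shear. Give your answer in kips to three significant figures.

A_b = π × 1² / 4 = 0.7854 in².
R_n = F_nv · A_b · n · n_s = 84 × 0.7854 × 9 × 1 = 593.8 kips.
Design strength φR_n = 0.75 × 593.8 = 445 kips.

445 kips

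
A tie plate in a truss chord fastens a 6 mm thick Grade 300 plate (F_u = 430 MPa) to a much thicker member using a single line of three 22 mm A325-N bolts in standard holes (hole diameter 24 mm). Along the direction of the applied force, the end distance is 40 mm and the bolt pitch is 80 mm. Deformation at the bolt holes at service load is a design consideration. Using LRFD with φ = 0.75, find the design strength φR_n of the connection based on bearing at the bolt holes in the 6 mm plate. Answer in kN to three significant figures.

Per bolt r_n = 1.2 l_c t F_u ≤ 2.4 d t F_u; upper limit = 2.4 × 22 × 6 × 430 / 1000 = 136.2 kN.
Edge bolt: l_c = 40 − 24/2 = 28 mm → 1.2 × 28 × 6 × 430 / 1000 = 86.69 → r_n = 86.69 kN.
Interior bolts: l_c = 80 − 24 = 56 mm → 1.2 × 56 × 6 × 430 / 1000 = 173.4 → r_n = 136.2 kN.
R_n = 1 × 86.69 + 2 × 136.2 = 359.1 kN.
Design strength φR_n = 0.75 × 359.1 = 269 kN.

269 kN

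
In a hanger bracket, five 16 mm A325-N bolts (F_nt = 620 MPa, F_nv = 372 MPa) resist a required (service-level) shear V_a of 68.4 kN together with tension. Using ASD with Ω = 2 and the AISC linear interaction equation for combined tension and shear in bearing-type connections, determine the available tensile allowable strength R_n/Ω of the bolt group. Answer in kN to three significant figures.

291 kN

A_b = π·16²/4 = 201.1 mm²; f_rv = 68.4 × 1000 / (5 × 201.1) = 68.04 MPa.
F'_nt = 1.3 F_nt − (Ω F_nt / F_nv) f_rv = 1.3·620 − (2·620/372)·68.04 = 579.2 MPa, capped at F_nt → F'_nt = 579.2 MPa.
R_n = F'_nt · A_b · n = 579.2 × 201.1 × 5 / 1000 = 582.3 kN.
Allowable strength R_n/Ω = 582.3 / 2 = 291 kN.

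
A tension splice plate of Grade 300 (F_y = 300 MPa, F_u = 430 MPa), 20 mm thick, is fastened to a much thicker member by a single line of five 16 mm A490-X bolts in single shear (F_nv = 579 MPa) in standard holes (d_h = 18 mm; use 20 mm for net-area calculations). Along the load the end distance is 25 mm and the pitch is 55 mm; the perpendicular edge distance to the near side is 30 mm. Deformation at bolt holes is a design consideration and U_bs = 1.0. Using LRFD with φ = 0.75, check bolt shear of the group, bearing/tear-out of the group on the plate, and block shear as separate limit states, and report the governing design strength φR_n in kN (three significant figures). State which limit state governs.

437 kN (bolt shear governs)

Bolt shear: A_b = π·16²/4 = 201.1 mm²; R_n = 579 × 201.1 × 5 × 1 / 1000 = 582.1 kN → 0.75 × 582.1 = 437 kN.
Bearing: edge l_c = 16, r_n = 165.1 kN; interior l_c = 37, r_n = 330.2 kN; R_n = 165.1 + 4·330.2 = 1486 kN → 1110 kN.
Block shear: A_gv = 4900, A_nv = 3100, A_nt = 400 mm²; R_n = min(0.6F_uA_nv, 0.6F_yA_gv) + U_bs·F_u·A_nt = 971.8 kN → 729 kN.
Bolt shear governs: 437 kN.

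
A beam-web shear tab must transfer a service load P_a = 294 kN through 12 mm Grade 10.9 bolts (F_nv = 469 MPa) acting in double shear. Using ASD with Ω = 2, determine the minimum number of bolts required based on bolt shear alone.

A_b = π·12²/4 = 113.1 mm².
Per-bolt allowable strength R_n/Ω = 469 × 113.1 × 2 / 1000 / 2 = 53.04 kN.
n ≥ 294 / 53.04 = 5.543 → use 6 bolts.

6 bolts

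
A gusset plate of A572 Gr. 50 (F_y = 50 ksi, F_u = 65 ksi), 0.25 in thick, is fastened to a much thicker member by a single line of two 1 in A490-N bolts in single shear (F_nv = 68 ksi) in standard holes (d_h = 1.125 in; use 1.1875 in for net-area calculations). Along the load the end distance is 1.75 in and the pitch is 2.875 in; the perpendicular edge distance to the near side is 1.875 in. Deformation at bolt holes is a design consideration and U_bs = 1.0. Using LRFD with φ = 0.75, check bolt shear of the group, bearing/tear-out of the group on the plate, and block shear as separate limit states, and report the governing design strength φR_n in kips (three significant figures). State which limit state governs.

36.4 kips (block shear governs)

Bolt shear: A_b = π·1²/4 = 0.7854 in²; R_n = 68 × 0.7854 × 2 × 1 = 106.8 kips → 0.75 × 106.8 = 80.1 kips.
Bearing: edge l_c = 1.188, r_n = 23.16 kips; interior l_c = 1.75, r_n = 34.12 kips; R_n = 23.16 + 1·34.12 = 57.28 kips → 43 kips.
Block shear: A_gv = 1.156, A_nv = 0.7109, A_nt = 0.3203 in²; R_n = min(0.6F_uA_nv, 0.6F_yA_gv) + U_bs·F_u·A_nt = 48.55 kips → 36.4 kips.
Block shear governs: 36.4 kips.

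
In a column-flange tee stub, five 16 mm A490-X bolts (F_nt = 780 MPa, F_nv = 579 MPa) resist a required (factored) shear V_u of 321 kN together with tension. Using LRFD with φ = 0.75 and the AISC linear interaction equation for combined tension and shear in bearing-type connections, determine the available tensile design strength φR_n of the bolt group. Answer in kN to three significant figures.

A_b = π·16²/4 = 201.1 mm²; f_rv = 321 × 1000 / (5 × 201.1) = 319.3 MPa.
F'_nt = 1.3 F_nt − (F_nt / φF_nv) f_rv = 1.3·780 − (780/(0.75·579))·319.3 = 440.5 MPa, capped at F_nt → F'_nt = 440.5 MPa.
R_n = F'_nt · A_b · n = 440.5 × 201.1 × 5 / 1000 = 442.8 kN.
Design strength φR_n = 0.75 × 442.8 = 332 kN.

332 kN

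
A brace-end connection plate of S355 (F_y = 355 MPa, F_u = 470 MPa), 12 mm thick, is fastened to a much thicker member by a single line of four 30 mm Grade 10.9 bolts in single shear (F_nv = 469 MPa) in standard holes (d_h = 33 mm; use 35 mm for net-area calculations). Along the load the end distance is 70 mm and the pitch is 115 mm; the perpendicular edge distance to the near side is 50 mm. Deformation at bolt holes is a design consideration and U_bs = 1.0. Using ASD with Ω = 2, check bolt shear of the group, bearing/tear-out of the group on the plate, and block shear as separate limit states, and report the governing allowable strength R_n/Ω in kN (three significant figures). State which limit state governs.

Bolt shear: A_b = π·30²/4 = 706.9 mm²; R_n = 469 × 706.9 × 4 × 1 / 1000 = 1326 kN → 1326 / 2 = 663 kN.
Bearing: edge l_c = 53.5, r_n = 362.1 kN; interior l_c = 82, r_n = 406.1 kN; R_n = 362.1 + 3·406.1 = 1580 kN → 790 kN.
Block shear: A_gv = 4980, A_nv = 3510, A_nt = 390 mm²; R_n = min(0.6F_uA_nv, 0.6F_yA_gv) + U_bs·F_u·A_nt = 1173 kN → 587 kN.
Block shear governs: 587 kN.

587 kN (block shear governs)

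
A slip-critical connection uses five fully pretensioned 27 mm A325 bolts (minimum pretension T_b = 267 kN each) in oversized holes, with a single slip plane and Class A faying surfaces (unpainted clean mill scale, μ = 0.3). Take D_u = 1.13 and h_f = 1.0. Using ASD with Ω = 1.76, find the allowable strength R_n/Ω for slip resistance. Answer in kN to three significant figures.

257 kN

R_n = μ · D_u · h_f · T_b · n_s · n_b = 0.3 × 1.13 × 1.0 × 267 × 1 × 5 = 452.6 kN.
Allowable strength R_n/Ω = 452.6 / 1.76 = 257 kN.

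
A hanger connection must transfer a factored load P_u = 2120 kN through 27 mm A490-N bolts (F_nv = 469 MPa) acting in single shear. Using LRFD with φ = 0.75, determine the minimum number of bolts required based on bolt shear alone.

11 bolts

A_b = π·27²/4 = 572.6 mm².
Per-bolt design strength φR_n = 0.75 × 469 × 572.6 × 1 / 1000 = 201.4 kN.
n ≥ 2120 / 201.4 = 10.53 → use 11 bolts.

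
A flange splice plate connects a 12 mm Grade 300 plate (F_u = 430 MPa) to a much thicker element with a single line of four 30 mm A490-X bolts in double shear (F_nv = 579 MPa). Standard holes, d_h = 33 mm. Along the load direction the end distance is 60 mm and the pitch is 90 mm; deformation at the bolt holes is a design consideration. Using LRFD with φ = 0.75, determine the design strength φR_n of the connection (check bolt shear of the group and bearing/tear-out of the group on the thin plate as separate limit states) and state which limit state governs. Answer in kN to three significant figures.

Bolt shear: A_b = π·30²/4 = 706.9 mm²; R_n = 579 × 706.9 × 4 × 2 / 1000 = 3274 kN → 0.75 × 3274 = 2460 kN.
Bearing (1.2 l_c t F_u ≤ 2.4 d t F_u): upper limit = 2.4·30·12·430 / 1000 = 371.5 kN.
  Edge l_c = 60 − 33/2 = 43.5 → r_n = 269.4 kN; interior l_c = 90 − 33 = 57 → r_n = 352.9 kN.
  R_n,bearing = 1·269.4 + 3·352.9 = 1328 kN → 0.75 × 1328 = 996 kN.
Bearing governs: 996 kN.

996 kN (bearing governs)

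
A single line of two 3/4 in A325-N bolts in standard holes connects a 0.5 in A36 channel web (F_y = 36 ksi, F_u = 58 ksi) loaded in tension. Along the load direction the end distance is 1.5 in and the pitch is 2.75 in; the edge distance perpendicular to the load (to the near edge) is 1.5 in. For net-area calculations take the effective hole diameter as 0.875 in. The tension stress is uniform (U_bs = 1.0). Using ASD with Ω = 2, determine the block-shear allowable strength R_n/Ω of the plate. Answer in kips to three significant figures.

Shear plane L_v = 1.5 + 1·2.75 = 4.25 in; A_gv = 4.25 × 0.5 = 2.125 in².
A_nv = (4.25 − 1.5·0.875) × 0.5 = 1.469 in².
A_nt = (1.5 − 0.5·0.875) × 0.5 = 0.5312 in².
0.6 F_u A_nv = 51.11 kips; 0.6 F_y A_gv = 45.9 kips → shear yielding governs the shear term.
R_n = 45.9 + 1.0 × 58 × 0.5312 = 76.71 kips.
Allowable strength R_n/Ω = 76.71 / 2 = 38.4 kips.

38.4 kips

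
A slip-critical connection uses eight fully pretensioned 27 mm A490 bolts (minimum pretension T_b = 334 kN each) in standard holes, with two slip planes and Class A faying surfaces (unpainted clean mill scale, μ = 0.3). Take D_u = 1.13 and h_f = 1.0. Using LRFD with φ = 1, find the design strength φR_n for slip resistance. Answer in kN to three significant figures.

1810 kN

R_n = μ · D_u · h_f · T_b · n_s · n_b = 0.3 × 1.13 × 1.0 × 334 × 2 × 8 = 1812 kN.
Design strength φR_n = 1 × 1812 = 1810 kN.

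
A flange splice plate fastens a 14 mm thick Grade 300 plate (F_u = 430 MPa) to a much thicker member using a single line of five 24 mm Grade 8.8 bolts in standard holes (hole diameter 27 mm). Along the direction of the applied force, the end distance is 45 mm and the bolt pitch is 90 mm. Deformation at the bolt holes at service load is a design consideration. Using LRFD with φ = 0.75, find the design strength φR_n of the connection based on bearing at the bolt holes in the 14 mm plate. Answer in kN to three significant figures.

Per bolt r_n = 1.2 l_c t F_u ≤ 2.4 d t F_u; upper limit = 2.4 × 24 × 14 × 430 / 1000 = 346.8 kN.
Edge bolt: l_c = 45 − 27/2 = 31.5 mm → 1.2 × 31.5 × 14 × 430 / 1000 = 227.6 → r_n = 227.6 kN.
Interior bolts: l_c = 90 − 27 = 63 mm → 1.2 × 63 × 14 × 430 / 1000 = 455.1 → r_n = 346.8 kN.
R_n = 1 × 227.6 + 4 × 346.8 = 1615 kN.
Design strength φR_n = 0.75 × 1615 = 1210 kN.

1210 kN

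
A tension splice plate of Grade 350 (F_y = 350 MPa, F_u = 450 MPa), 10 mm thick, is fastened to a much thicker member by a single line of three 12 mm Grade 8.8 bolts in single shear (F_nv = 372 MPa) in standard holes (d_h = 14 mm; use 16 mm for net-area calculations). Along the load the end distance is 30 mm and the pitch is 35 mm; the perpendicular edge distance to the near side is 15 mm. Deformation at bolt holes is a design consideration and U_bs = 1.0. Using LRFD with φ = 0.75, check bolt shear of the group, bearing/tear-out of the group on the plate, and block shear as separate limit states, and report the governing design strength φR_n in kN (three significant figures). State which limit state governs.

Bolt shear: A_b = π·12²/4 = 113.1 mm²; R_n = 372 × 113.1 × 3 × 1 / 1000 = 126.2 kN → 0.75 × 126.2 = 94.7 kN.
Bearing: edge l_c = 23, r_n = 124.2 kN; interior l_c = 21, r_n = 113.4 kN; R_n = 124.2 + 2·113.4 = 351 kN → 263 kN.
Block shear: A_gv = 1000, A_nv = 600, A_nt = 70 mm²; R_n = min(0.6F_uA_nv, 0.6F_yA_gv) + U_bs·F_u·A_nt = 193.5 kN → 145 kN.
Bolt shear governs: 94.7 kN.

94.7 kN (bolt shear governs)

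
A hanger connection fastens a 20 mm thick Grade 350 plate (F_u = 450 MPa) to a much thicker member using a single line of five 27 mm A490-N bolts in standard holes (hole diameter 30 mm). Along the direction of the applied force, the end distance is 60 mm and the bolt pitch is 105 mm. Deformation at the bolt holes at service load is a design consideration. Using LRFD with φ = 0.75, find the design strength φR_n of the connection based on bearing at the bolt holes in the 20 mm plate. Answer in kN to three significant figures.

Per bolt r_n = 1.2 l_c t F_u ≤ 2.4 d t F_u; upper limit = 2.4 × 27 × 20 × 450 / 1000 = 583.2 kN.
Edge bolt: l_c = 60 − 30/2 = 45 mm → 1.2 × 45 × 20 × 450 / 1000 = 486 → r_n = 486 kN.
Interior bolts: l_c = 105 − 30 = 75 mm → 1.2 × 75 × 20 × 450 / 1000 = 810 → r_n = 583.2 kN.
R_n = 1 × 486 + 4 × 583.2 = 2819 kN.
Design strength φR_n = 0.75 × 2819 = 2110 kN.

2110 kN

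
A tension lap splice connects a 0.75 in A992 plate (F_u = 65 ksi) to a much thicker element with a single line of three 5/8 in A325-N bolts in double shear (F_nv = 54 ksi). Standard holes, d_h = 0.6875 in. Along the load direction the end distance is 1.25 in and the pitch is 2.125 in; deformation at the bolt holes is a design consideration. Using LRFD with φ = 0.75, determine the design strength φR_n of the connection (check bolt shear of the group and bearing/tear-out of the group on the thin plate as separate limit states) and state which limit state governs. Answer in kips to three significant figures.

Bolt shear: A_b = π·0.625²/4 = 0.3068 in²; R_n = 54 × 0.3068 × 3 × 2 = 99.4 kips → 0.75 × 99.4 = 74.6 kips.
Bearing (1.2 l_c t F_u ≤ 2.4 d t F_u): upper limit = 2.4·0.625·0.75·65 = 73.12 kips.
  Edge l_c = 1.25 − 0.6875/2 = 0.9062 → r_n = 53.02 kips; interior l_c = 2.125 − 0.6875 = 1.438 → r_n = 73.12 kips.
  R_n,bearing = 1·53.02 + 2·73.12 = 199.3 kips → 0.75 × 199.3 = 149 kips.
Bolt shear governs: 74.6 kips.

74.6 kips (bolt shear governs)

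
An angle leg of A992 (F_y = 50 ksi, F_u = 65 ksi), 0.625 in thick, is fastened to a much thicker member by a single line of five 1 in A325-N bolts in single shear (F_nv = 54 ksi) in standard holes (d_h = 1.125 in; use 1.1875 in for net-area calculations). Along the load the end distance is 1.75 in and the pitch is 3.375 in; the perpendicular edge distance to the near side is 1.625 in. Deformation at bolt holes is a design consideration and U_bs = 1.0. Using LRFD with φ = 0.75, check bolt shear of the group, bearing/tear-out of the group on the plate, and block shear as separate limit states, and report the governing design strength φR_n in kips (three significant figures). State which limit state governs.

159 kips (bolt shear governs)

Bolt shear: A_b = π·1²/4 = 0.7854 in²; R_n = 54 × 0.7854 × 5 × 1 = 212.1 kips → 0.75 × 212.1 = 159 kips.
Bearing: edge l_c = 1.188, r_n = 57.89 kips; interior l_c = 2.25, r_n = 97.5 kips; R_n = 57.89 + 4·97.5 = 447.9 kips → 336 kips.
Block shear: A_gv = 9.531, A_nv = 6.191, A_nt = 0.6445 in²; R_n = min(0.6F_uA_nv, 0.6F_yA_gv) + U_bs·F_u·A_nt = 283.4 kips → 213 kips.
Bolt shear governs: 159 kips.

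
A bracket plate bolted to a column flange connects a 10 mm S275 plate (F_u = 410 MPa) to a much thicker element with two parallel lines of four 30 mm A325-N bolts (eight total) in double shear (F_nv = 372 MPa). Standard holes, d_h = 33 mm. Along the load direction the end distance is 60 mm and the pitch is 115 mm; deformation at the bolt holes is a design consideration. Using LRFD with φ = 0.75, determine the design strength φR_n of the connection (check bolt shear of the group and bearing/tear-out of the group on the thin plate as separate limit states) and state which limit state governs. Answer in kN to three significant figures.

Bolt shear: A_b = π·30²/4 = 706.9 mm²; R_n = 372 × 706.9 × 8 × 2 / 1000 = 4207 kN → 0.75 × 4207 = 3160 kN.
Bearing (1.2 l_c t F_u ≤ 2.4 d t F_u): upper limit = 2.4·30·10·410 / 1000 = 295.2 kN.
  Edge l_c = 60 − 33/2 = 43.5 → r_n = 214 kN; interior l_c = 115 − 33 = 82 → r_n = 295.2 kN.
  R_n,bearing = 2·214 + 6·295.2 = 2199 kN → 0.75 × 2199 = 1650 kN.
Bearing governs: 1650 kN.

1650 kN (bearing governs)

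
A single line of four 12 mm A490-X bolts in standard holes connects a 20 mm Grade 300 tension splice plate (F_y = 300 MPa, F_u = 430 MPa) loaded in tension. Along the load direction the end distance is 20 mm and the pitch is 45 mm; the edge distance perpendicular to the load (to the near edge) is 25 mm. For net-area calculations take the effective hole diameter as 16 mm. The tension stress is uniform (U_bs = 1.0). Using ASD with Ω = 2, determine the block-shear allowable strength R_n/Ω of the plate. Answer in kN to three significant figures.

329 kN

Shear plane L_v = 20 + 3·45 = 155 mm; A_gv = 155 × 20 = 3100 mm².
A_nv = (155 − 3.5·16) × 20 = 1980 mm².
A_nt = (25 − 0.5·16) × 20 = 340 mm².
0.6 F_u A_nv = 510.8 kN; 0.6 F_y A_gv = 558 kN → shear rupture governs the shear term.
R_n = 510.8 + 1.0 × 430 × 340 / 1000 = 657 kN.
Allowable strength R_n/Ω = 657 / 2 = 329 kN.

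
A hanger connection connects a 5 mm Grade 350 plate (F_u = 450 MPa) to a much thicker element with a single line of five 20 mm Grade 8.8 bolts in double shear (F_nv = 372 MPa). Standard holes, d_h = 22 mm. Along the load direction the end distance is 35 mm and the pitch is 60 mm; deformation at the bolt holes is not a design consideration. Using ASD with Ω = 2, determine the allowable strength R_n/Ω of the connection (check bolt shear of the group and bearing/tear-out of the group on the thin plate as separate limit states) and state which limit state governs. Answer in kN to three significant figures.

297 kN (bearing governs)

Bolt shear: A_b = π·20²/4 = 314.2 mm²; R_n = 372 × 314.2 × 5 × 2 / 1000 = 1169 kN → 1169 / 2 = 584 kN.
Bearing (1.5 l_c t F_u ≤ 3.0 d t F_u): upper limit = 3.0·20·5·450 / 1000 = 135 kN.
  Edge l_c = 35 − 22/2 = 24 → r_n = 81 kN; interior l_c = 60 − 22 = 38 → r_n = 128.2 kN.
  R_n,bearing = 1·81 + 4·128.2 = 594 kN → 594 / 2 = 297 kN.
Bearing governs: 297 kN.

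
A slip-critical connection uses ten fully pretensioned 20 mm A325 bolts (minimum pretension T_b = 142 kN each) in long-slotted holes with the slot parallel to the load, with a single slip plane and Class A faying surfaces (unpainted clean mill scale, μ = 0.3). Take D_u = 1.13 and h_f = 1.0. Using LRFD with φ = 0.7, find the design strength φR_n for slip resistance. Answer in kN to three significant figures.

337 kN

R_n = μ · D_u · h_f · T_b · n_s · n_b = 0.3 × 1.13 × 1.0 × 142 × 1 × 10 = 481.4 kN.
Design strength φR_n = 0.7 × 481.4 = 337 kN.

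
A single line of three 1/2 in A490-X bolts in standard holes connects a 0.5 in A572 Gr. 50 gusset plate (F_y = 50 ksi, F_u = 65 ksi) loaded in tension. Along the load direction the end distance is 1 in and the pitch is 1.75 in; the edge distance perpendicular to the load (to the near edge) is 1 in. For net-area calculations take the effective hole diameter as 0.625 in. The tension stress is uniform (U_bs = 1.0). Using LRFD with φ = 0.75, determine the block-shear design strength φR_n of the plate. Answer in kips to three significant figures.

59.7 kips

Shear plane L_v = 1 + 2·1.75 = 4.5 in; A_gv = 4.5 × 0.5 = 2.25 in².
A_nv = (4.5 − 2.5·0.625) × 0.5 = 1.469 in².
A_nt = (1 − 0.5·0.625) × 0.5 = 0.3438 in².
0.6 F_u A_nv = 57.28 kips; 0.6 F_y A_gv = 67.5 kips → shear rupture governs the shear term.
R_n = 57.28 + 1.0 × 65 × 0.3438 = 79.62 kips.
Design strength φR_n = 0.75 × 79.62 = 59.7 kips.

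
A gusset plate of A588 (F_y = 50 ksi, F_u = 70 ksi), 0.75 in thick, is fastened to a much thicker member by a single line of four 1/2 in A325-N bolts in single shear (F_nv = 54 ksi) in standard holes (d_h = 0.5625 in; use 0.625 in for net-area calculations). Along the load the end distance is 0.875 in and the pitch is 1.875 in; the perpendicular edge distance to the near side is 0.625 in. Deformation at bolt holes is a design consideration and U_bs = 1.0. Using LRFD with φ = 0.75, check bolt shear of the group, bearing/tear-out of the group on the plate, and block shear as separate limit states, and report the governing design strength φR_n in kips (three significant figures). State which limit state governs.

31.8 kips (bolt shear governs)

Bolt shear: A_b = π·0.5²/4 = 0.1963 in²; R_n = 54 × 0.1963 × 4 × 1 = 42.41 kips → 0.75 × 42.41 = 31.8 kips.
Bearing: edge l_c = 0.5938, r_n = 37.41 kips; interior l_c = 1.312, r_n = 63 kips; R_n = 37.41 + 3·63 = 226.4 kips → 170 kips.
Block shear: A_gv = 4.875, A_nv = 3.234, A_nt = 0.2344 in²; R_n = min(0.6F_uA_nv, 0.6F_yA_gv) + U_bs·F_u·A_nt = 152.2 kips → 114 kips.
Bolt shear governs: 31.8 kips.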